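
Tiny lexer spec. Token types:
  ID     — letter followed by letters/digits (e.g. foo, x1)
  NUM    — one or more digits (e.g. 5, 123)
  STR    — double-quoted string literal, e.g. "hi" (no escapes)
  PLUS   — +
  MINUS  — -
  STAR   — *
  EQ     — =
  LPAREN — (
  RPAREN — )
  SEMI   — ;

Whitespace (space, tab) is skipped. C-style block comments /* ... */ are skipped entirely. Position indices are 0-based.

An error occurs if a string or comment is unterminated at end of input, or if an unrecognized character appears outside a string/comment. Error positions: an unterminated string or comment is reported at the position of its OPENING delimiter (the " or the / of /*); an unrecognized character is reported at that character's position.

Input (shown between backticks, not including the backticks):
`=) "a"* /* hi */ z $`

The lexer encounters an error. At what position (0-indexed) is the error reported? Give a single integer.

Answer: 19

Derivation:
pos=0: emit EQ '='
pos=1: emit RPAREN ')'
pos=3: enter STRING mode
pos=3: emit STR "a" (now at pos=6)
pos=6: emit STAR '*'
pos=8: enter COMMENT mode (saw '/*')
exit COMMENT mode (now at pos=16)
pos=17: emit ID 'z' (now at pos=18)
pos=19: ERROR — unrecognized char '$'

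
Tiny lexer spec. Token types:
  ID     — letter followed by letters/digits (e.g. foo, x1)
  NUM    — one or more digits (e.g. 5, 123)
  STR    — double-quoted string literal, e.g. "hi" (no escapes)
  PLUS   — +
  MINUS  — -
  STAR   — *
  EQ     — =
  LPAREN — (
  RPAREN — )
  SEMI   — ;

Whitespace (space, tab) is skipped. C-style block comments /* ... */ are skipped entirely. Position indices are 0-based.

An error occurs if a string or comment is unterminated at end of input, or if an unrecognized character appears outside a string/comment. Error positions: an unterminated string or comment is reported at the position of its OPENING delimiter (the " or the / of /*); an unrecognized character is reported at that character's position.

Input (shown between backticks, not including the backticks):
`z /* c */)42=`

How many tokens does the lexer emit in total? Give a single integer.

pos=0: emit ID 'z' (now at pos=1)
pos=2: enter COMMENT mode (saw '/*')
exit COMMENT mode (now at pos=9)
pos=9: emit RPAREN ')'
pos=10: emit NUM '42' (now at pos=12)
pos=12: emit EQ '='
DONE. 4 tokens: [ID, RPAREN, NUM, EQ]

Answer: 4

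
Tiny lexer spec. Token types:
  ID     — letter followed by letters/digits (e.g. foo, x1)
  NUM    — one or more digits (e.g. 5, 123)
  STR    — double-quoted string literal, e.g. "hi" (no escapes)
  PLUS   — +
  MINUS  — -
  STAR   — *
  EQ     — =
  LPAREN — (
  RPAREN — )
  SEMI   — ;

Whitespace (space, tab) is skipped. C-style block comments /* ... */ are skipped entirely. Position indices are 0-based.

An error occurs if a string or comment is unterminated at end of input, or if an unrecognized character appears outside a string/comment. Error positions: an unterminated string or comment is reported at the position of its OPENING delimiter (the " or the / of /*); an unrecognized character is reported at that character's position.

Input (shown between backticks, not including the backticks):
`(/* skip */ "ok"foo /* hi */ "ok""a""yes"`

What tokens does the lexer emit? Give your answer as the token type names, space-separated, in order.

pos=0: emit LPAREN '('
pos=1: enter COMMENT mode (saw '/*')
exit COMMENT mode (now at pos=11)
pos=12: enter STRING mode
pos=12: emit STR "ok" (now at pos=16)
pos=16: emit ID 'foo' (now at pos=19)
pos=20: enter COMMENT mode (saw '/*')
exit COMMENT mode (now at pos=28)
pos=29: enter STRING mode
pos=29: emit STR "ok" (now at pos=33)
pos=33: enter STRING mode
pos=33: emit STR "a" (now at pos=36)
pos=36: enter STRING mode
pos=36: emit STR "yes" (now at pos=41)
DONE. 6 tokens: [LPAREN, STR, ID, STR, STR, STR]

Answer: LPAREN STR ID STR STR STR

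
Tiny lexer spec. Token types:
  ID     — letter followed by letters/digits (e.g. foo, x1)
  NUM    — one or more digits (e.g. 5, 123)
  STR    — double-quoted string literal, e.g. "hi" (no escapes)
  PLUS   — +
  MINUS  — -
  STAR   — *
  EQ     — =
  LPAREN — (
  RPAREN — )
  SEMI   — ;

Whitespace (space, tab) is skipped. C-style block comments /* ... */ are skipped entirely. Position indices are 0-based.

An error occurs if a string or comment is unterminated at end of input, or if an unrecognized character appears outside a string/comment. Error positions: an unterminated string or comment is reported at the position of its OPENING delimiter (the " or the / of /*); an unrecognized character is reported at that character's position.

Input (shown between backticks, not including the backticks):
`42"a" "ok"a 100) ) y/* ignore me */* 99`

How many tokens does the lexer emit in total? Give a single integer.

pos=0: emit NUM '42' (now at pos=2)
pos=2: enter STRING mode
pos=2: emit STR "a" (now at pos=5)
pos=6: enter STRING mode
pos=6: emit STR "ok" (now at pos=10)
pos=10: emit ID 'a' (now at pos=11)
pos=12: emit NUM '100' (now at pos=15)
pos=15: emit RPAREN ')'
pos=17: emit RPAREN ')'
pos=19: emit ID 'y' (now at pos=20)
pos=20: enter COMMENT mode (saw '/*')
exit COMMENT mode (now at pos=35)
pos=35: emit STAR '*'
pos=37: emit NUM '99' (now at pos=39)
DONE. 10 tokens: [NUM, STR, STR, ID, NUM, RPAREN, RPAREN, ID, STAR, NUM]

Answer: 10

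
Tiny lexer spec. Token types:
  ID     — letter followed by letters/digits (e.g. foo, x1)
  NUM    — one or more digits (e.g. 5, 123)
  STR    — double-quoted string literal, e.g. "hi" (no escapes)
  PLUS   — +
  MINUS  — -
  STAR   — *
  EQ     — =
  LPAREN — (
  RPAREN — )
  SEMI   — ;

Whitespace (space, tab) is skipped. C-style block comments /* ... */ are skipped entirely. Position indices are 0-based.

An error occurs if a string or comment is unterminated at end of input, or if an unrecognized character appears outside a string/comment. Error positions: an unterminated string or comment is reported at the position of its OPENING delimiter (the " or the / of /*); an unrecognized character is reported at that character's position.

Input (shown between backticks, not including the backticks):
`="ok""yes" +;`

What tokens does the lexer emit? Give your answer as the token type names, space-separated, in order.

pos=0: emit EQ '='
pos=1: enter STRING mode
pos=1: emit STR "ok" (now at pos=5)
pos=5: enter STRING mode
pos=5: emit STR "yes" (now at pos=10)
pos=11: emit PLUS '+'
pos=12: emit SEMI ';'
DONE. 5 tokens: [EQ, STR, STR, PLUS, SEMI]

Answer: EQ STR STR PLUS SEMI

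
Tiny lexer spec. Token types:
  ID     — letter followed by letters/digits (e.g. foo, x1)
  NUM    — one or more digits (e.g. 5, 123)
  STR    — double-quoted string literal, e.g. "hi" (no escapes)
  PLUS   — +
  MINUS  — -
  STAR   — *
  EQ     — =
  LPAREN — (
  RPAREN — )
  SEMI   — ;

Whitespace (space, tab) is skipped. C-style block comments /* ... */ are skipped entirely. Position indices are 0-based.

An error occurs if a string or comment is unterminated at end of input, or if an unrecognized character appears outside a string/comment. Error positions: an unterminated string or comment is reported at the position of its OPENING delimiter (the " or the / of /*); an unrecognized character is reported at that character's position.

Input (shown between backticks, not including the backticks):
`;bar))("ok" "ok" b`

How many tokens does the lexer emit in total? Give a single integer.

Answer: 8

Derivation:
pos=0: emit SEMI ';'
pos=1: emit ID 'bar' (now at pos=4)
pos=4: emit RPAREN ')'
pos=5: emit RPAREN ')'
pos=6: emit LPAREN '('
pos=7: enter STRING mode
pos=7: emit STR "ok" (now at pos=11)
pos=12: enter STRING mode
pos=12: emit STR "ok" (now at pos=16)
pos=17: emit ID 'b' (now at pos=18)
DONE. 8 tokens: [SEMI, ID, RPAREN, RPAREN, LPAREN, STR, STR, ID]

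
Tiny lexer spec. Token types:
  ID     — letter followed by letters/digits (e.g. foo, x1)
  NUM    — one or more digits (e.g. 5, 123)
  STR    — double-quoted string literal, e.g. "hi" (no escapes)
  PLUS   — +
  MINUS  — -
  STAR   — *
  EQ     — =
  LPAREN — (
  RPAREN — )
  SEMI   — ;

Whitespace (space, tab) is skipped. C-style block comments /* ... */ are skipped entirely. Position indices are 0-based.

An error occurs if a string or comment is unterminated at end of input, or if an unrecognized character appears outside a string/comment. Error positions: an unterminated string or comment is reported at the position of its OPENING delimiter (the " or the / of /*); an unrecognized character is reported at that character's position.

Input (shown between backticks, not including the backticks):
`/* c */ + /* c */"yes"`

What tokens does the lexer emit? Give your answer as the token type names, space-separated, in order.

pos=0: enter COMMENT mode (saw '/*')
exit COMMENT mode (now at pos=7)
pos=8: emit PLUS '+'
pos=10: enter COMMENT mode (saw '/*')
exit COMMENT mode (now at pos=17)
pos=17: enter STRING mode
pos=17: emit STR "yes" (now at pos=22)
DONE. 2 tokens: [PLUS, STR]

Answer: PLUS STR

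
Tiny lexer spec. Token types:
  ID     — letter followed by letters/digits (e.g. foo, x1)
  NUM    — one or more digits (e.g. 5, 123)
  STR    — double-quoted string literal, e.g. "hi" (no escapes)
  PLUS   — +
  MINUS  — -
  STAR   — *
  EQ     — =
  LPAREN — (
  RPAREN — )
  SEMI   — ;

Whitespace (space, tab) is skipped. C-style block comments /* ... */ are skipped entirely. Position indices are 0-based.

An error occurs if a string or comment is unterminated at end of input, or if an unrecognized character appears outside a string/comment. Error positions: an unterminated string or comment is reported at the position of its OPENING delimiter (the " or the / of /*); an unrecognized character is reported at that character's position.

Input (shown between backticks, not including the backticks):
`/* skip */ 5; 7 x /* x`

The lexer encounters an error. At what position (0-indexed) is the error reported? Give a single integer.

Answer: 18

Derivation:
pos=0: enter COMMENT mode (saw '/*')
exit COMMENT mode (now at pos=10)
pos=11: emit NUM '5' (now at pos=12)
pos=12: emit SEMI ';'
pos=14: emit NUM '7' (now at pos=15)
pos=16: emit ID 'x' (now at pos=17)
pos=18: enter COMMENT mode (saw '/*')
pos=18: ERROR — unterminated comment (reached EOF)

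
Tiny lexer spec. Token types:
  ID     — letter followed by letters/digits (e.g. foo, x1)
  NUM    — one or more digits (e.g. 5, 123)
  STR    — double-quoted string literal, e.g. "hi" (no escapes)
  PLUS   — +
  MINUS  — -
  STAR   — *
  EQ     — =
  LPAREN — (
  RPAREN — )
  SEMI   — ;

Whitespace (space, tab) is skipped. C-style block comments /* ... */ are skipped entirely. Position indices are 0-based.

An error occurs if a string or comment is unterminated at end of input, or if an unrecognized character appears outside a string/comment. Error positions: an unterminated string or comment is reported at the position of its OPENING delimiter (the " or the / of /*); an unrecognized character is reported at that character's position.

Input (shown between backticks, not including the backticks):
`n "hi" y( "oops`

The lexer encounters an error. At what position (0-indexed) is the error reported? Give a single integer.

Answer: 10

Derivation:
pos=0: emit ID 'n' (now at pos=1)
pos=2: enter STRING mode
pos=2: emit STR "hi" (now at pos=6)
pos=7: emit ID 'y' (now at pos=8)
pos=8: emit LPAREN '('
pos=10: enter STRING mode
pos=10: ERROR — unterminated string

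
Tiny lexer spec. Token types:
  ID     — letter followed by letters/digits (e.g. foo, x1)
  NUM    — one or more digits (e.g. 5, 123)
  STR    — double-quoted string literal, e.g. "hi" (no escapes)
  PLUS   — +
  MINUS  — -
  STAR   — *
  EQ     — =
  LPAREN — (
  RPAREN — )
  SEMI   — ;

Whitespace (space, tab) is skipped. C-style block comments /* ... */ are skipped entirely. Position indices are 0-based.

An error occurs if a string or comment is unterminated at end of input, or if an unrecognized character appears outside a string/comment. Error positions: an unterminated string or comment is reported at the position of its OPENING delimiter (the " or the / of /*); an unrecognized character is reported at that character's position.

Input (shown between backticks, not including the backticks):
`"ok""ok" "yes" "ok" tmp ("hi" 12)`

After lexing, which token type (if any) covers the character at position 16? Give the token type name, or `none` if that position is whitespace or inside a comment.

Answer: STR

Derivation:
pos=0: enter STRING mode
pos=0: emit STR "ok" (now at pos=4)
pos=4: enter STRING mode
pos=4: emit STR "ok" (now at pos=8)
pos=9: enter STRING mode
pos=9: emit STR "yes" (now at pos=14)
pos=15: enter STRING mode
pos=15: emit STR "ok" (now at pos=19)
pos=20: emit ID 'tmp' (now at pos=23)
pos=24: emit LPAREN '('
pos=25: enter STRING mode
pos=25: emit STR "hi" (now at pos=29)
pos=30: emit NUM '12' (now at pos=32)
pos=32: emit RPAREN ')'
DONE. 9 tokens: [STR, STR, STR, STR, ID, LPAREN, STR, NUM, RPAREN]
Position 16: char is 'o' -> STR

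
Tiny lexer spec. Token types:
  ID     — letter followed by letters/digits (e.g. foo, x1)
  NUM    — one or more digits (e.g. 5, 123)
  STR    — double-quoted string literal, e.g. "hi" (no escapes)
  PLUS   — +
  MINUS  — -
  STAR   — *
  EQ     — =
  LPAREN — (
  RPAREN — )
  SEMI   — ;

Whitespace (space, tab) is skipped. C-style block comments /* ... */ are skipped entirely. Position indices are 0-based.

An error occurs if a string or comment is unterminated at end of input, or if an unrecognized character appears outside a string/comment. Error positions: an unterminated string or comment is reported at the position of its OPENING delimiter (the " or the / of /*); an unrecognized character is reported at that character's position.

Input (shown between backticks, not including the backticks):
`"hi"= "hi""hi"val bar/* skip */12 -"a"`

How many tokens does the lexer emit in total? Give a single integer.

pos=0: enter STRING mode
pos=0: emit STR "hi" (now at pos=4)
pos=4: emit EQ '='
pos=6: enter STRING mode
pos=6: emit STR "hi" (now at pos=10)
pos=10: enter STRING mode
pos=10: emit STR "hi" (now at pos=14)
pos=14: emit ID 'val' (now at pos=17)
pos=18: emit ID 'bar' (now at pos=21)
pos=21: enter COMMENT mode (saw '/*')
exit COMMENT mode (now at pos=31)
pos=31: emit NUM '12' (now at pos=33)
pos=34: emit MINUS '-'
pos=35: enter STRING mode
pos=35: emit STR "a" (now at pos=38)
DONE. 9 tokens: [STR, EQ, STR, STR, ID, ID, NUM, MINUS, STR]

Answer: 9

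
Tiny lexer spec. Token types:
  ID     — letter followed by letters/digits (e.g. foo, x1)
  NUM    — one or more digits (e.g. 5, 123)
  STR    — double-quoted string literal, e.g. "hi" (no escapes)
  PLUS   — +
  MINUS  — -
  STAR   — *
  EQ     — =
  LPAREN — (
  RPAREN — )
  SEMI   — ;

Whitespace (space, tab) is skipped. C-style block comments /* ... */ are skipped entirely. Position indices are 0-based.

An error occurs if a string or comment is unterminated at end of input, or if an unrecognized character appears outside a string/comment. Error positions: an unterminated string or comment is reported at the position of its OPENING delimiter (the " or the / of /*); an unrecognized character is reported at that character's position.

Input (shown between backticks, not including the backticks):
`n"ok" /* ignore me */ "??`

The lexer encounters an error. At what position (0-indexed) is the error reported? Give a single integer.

Answer: 22

Derivation:
pos=0: emit ID 'n' (now at pos=1)
pos=1: enter STRING mode
pos=1: emit STR "ok" (now at pos=5)
pos=6: enter COMMENT mode (saw '/*')
exit COMMENT mode (now at pos=21)
pos=22: enter STRING mode
pos=22: ERROR — unterminated string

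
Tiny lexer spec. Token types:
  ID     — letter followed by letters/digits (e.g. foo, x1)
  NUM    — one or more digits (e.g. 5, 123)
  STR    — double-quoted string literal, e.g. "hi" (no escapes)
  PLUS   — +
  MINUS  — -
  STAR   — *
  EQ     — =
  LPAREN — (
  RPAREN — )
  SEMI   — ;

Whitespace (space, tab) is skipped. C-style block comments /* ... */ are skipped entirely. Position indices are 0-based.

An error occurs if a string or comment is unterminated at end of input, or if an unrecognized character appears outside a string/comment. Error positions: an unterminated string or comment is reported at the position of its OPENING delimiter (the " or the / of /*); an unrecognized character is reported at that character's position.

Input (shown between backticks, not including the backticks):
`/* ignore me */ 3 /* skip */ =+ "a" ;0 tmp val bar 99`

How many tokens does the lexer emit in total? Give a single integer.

Answer: 10

Derivation:
pos=0: enter COMMENT mode (saw '/*')
exit COMMENT mode (now at pos=15)
pos=16: emit NUM '3' (now at pos=17)
pos=18: enter COMMENT mode (saw '/*')
exit COMMENT mode (now at pos=28)
pos=29: emit EQ '='
pos=30: emit PLUS '+'
pos=32: enter STRING mode
pos=32: emit STR "a" (now at pos=35)
pos=36: emit SEMI ';'
pos=37: emit NUM '0' (now at pos=38)
pos=39: emit ID 'tmp' (now at pos=42)
pos=43: emit ID 'val' (now at pos=46)
pos=47: emit ID 'bar' (now at pos=50)
pos=51: emit NUM '99' (now at pos=53)
DONE. 10 tokens: [NUM, EQ, PLUS, STR, SEMI, NUM, ID, ID, ID, NUM]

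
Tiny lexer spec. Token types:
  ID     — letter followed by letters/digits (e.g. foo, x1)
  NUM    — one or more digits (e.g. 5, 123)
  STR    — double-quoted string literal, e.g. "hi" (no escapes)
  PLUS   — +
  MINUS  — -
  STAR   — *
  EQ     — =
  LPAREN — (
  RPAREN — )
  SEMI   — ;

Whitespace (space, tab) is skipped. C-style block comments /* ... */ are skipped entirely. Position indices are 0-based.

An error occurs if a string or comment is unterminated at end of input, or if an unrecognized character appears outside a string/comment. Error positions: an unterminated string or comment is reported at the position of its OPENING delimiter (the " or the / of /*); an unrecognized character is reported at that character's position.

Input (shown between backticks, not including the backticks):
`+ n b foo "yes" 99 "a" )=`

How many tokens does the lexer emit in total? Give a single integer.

pos=0: emit PLUS '+'
pos=2: emit ID 'n' (now at pos=3)
pos=4: emit ID 'b' (now at pos=5)
pos=6: emit ID 'foo' (now at pos=9)
pos=10: enter STRING mode
pos=10: emit STR "yes" (now at pos=15)
pos=16: emit NUM '99' (now at pos=18)
pos=19: enter STRING mode
pos=19: emit STR "a" (now at pos=22)
pos=23: emit RPAREN ')'
pos=24: emit EQ '='
DONE. 9 tokens: [PLUS, ID, ID, ID, STR, NUM, STR, RPAREN, EQ]

Answer: 9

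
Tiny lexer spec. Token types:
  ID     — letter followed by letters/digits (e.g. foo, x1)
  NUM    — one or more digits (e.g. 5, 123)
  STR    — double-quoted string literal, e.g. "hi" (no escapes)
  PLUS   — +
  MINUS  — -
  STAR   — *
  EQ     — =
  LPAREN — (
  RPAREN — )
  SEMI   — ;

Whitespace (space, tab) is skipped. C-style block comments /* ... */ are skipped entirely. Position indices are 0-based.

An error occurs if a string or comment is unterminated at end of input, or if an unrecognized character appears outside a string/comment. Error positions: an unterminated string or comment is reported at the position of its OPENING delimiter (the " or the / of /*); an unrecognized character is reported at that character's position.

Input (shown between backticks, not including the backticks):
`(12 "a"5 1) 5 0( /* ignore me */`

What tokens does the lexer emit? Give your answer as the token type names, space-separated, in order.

pos=0: emit LPAREN '('
pos=1: emit NUM '12' (now at pos=3)
pos=4: enter STRING mode
pos=4: emit STR "a" (now at pos=7)
pos=7: emit NUM '5' (now at pos=8)
pos=9: emit NUM '1' (now at pos=10)
pos=10: emit RPAREN ')'
pos=12: emit NUM '5' (now at pos=13)
pos=14: emit NUM '0' (now at pos=15)
pos=15: emit LPAREN '('
pos=17: enter COMMENT mode (saw '/*')
exit COMMENT mode (now at pos=32)
DONE. 9 tokens: [LPAREN, NUM, STR, NUM, NUM, RPAREN, NUM, NUM, LPAREN]

Answer: LPAREN NUM STR NUM NUM RPAREN NUM NUM LPAREN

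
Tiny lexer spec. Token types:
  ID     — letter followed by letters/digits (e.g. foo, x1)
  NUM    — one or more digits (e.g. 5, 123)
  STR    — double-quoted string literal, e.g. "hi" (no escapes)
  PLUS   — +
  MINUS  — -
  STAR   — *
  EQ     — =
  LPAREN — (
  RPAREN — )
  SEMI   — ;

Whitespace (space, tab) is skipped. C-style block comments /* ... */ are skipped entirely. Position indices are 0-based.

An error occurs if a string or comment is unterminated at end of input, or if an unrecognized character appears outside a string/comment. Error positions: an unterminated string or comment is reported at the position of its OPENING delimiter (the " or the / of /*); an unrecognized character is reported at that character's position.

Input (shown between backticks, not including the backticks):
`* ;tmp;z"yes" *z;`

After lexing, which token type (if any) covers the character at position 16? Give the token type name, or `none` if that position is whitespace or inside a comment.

pos=0: emit STAR '*'
pos=2: emit SEMI ';'
pos=3: emit ID 'tmp' (now at pos=6)
pos=6: emit SEMI ';'
pos=7: emit ID 'z' (now at pos=8)
pos=8: enter STRING mode
pos=8: emit STR "yes" (now at pos=13)
pos=14: emit STAR '*'
pos=15: emit ID 'z' (now at pos=16)
pos=16: emit SEMI ';'
DONE. 9 tokens: [STAR, SEMI, ID, SEMI, ID, STR, STAR, ID, SEMI]
Position 16: char is ';' -> SEMI

Answer: SEMI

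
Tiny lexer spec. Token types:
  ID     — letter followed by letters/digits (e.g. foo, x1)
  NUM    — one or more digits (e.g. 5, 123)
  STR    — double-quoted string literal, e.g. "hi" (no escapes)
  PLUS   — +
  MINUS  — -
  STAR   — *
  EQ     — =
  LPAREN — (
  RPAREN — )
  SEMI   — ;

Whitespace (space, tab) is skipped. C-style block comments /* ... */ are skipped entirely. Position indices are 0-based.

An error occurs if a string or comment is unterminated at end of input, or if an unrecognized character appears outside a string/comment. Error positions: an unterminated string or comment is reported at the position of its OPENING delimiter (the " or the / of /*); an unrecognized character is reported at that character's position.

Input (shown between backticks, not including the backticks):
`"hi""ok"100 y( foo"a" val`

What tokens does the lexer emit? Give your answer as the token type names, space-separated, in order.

pos=0: enter STRING mode
pos=0: emit STR "hi" (now at pos=4)
pos=4: enter STRING mode
pos=4: emit STR "ok" (now at pos=8)
pos=8: emit NUM '100' (now at pos=11)
pos=12: emit ID 'y' (now at pos=13)
pos=13: emit LPAREN '('
pos=15: emit ID 'foo' (now at pos=18)
pos=18: enter STRING mode
pos=18: emit STR "a" (now at pos=21)
pos=22: emit ID 'val' (now at pos=25)
DONE. 8 tokens: [STR, STR, NUM, ID, LPAREN, ID, STR, ID]

Answer: STR STR NUM ID LPAREN ID STR ID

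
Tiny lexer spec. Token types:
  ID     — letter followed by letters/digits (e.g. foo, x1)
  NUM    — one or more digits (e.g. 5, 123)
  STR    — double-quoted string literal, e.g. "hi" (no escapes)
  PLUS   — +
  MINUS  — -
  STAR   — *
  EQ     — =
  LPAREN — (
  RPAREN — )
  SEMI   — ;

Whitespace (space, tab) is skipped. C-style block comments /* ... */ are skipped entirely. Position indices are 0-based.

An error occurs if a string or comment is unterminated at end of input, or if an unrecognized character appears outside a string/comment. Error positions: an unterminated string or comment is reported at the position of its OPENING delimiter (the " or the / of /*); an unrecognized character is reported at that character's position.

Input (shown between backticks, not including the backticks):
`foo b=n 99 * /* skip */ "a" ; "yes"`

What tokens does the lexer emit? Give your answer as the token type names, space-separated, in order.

Answer: ID ID EQ ID NUM STAR STR SEMI STR

Derivation:
pos=0: emit ID 'foo' (now at pos=3)
pos=4: emit ID 'b' (now at pos=5)
pos=5: emit EQ '='
pos=6: emit ID 'n' (now at pos=7)
pos=8: emit NUM '99' (now at pos=10)
pos=11: emit STAR '*'
pos=13: enter COMMENT mode (saw '/*')
exit COMMENT mode (now at pos=23)
pos=24: enter STRING mode
pos=24: emit STR "a" (now at pos=27)
pos=28: emit SEMI ';'
pos=30: enter STRING mode
pos=30: emit STR "yes" (now at pos=35)
DONE. 9 tokens: [ID, ID, EQ, ID, NUM, STAR, STR, SEMI, STR]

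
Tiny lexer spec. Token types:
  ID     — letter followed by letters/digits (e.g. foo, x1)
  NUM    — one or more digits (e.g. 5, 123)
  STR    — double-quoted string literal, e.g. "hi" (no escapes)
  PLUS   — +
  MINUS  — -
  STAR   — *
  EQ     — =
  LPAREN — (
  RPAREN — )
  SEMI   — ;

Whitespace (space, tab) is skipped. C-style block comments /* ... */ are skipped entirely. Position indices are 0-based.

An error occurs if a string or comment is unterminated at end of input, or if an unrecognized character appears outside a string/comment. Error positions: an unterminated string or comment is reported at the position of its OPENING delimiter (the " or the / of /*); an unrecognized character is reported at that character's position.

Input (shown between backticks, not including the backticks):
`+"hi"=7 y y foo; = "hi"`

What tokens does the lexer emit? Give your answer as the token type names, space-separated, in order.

Answer: PLUS STR EQ NUM ID ID ID SEMI EQ STR

Derivation:
pos=0: emit PLUS '+'
pos=1: enter STRING mode
pos=1: emit STR "hi" (now at pos=5)
pos=5: emit EQ '='
pos=6: emit NUM '7' (now at pos=7)
pos=8: emit ID 'y' (now at pos=9)
pos=10: emit ID 'y' (now at pos=11)
pos=12: emit ID 'foo' (now at pos=15)
pos=15: emit SEMI ';'
pos=17: emit EQ '='
pos=19: enter STRING mode
pos=19: emit STR "hi" (now at pos=23)
DONE. 10 tokens: [PLUS, STR, EQ, NUM, ID, ID, ID, SEMI, EQ, STR]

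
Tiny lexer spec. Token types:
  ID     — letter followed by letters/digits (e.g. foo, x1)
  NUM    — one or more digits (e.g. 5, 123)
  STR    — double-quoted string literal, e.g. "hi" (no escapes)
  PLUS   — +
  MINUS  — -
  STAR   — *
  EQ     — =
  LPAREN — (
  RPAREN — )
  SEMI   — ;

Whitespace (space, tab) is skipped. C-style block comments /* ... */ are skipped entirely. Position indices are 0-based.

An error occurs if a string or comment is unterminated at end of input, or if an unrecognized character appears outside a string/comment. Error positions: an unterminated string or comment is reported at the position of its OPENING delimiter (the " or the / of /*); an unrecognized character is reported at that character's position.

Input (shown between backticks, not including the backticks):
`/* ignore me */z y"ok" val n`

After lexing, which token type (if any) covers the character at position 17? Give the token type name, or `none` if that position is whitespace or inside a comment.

pos=0: enter COMMENT mode (saw '/*')
exit COMMENT mode (now at pos=15)
pos=15: emit ID 'z' (now at pos=16)
pos=17: emit ID 'y' (now at pos=18)
pos=18: enter STRING mode
pos=18: emit STR "ok" (now at pos=22)
pos=23: emit ID 'val' (now at pos=26)
pos=27: emit ID 'n' (now at pos=28)
DONE. 5 tokens: [ID, ID, STR, ID, ID]
Position 17: char is 'y' -> ID

Answer: ID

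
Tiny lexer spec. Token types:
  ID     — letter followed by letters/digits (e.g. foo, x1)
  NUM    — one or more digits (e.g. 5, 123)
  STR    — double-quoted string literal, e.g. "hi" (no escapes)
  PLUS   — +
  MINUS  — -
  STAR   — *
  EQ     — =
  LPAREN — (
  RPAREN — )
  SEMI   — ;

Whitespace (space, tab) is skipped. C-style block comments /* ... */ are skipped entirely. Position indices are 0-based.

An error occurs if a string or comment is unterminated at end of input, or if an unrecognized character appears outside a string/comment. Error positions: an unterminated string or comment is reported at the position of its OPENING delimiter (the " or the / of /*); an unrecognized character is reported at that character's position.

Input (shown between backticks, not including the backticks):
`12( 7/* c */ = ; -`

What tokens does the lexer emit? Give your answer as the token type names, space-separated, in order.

pos=0: emit NUM '12' (now at pos=2)
pos=2: emit LPAREN '('
pos=4: emit NUM '7' (now at pos=5)
pos=5: enter COMMENT mode (saw '/*')
exit COMMENT mode (now at pos=12)
pos=13: emit EQ '='
pos=15: emit SEMI ';'
pos=17: emit MINUS '-'
DONE. 6 tokens: [NUM, LPAREN, NUM, EQ, SEMI, MINUS]

Answer: NUM LPAREN NUM EQ SEMI MINUS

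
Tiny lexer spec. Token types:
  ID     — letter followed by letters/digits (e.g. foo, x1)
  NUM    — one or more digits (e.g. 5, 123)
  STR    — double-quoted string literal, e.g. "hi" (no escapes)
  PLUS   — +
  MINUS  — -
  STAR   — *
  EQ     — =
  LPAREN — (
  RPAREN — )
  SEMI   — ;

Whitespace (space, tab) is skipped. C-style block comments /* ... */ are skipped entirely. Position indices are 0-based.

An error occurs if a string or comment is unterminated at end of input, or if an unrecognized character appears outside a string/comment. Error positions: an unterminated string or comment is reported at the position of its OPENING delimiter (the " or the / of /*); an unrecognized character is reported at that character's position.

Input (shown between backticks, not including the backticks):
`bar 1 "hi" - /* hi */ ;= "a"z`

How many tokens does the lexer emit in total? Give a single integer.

Answer: 8

Derivation:
pos=0: emit ID 'bar' (now at pos=3)
pos=4: emit NUM '1' (now at pos=5)
pos=6: enter STRING mode
pos=6: emit STR "hi" (now at pos=10)
pos=11: emit MINUS '-'
pos=13: enter COMMENT mode (saw '/*')
exit COMMENT mode (now at pos=21)
pos=22: emit SEMI ';'
pos=23: emit EQ '='
pos=25: enter STRING mode
pos=25: emit STR "a" (now at pos=28)
pos=28: emit ID 'z' (now at pos=29)
DONE. 8 tokens: [ID, NUM, STR, MINUS, SEMI, EQ, STR, ID]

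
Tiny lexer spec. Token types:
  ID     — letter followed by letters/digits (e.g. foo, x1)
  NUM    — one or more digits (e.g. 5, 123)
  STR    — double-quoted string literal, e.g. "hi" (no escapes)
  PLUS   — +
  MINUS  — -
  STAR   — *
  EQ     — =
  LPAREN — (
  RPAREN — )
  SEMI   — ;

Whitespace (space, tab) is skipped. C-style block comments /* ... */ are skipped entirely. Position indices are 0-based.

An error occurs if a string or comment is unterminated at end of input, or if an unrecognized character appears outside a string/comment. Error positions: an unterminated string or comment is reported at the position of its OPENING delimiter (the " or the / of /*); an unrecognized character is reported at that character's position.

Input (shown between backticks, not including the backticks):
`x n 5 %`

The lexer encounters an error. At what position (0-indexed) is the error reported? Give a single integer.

Answer: 6

Derivation:
pos=0: emit ID 'x' (now at pos=1)
pos=2: emit ID 'n' (now at pos=3)
pos=4: emit NUM '5' (now at pos=5)
pos=6: ERROR — unrecognized char '%'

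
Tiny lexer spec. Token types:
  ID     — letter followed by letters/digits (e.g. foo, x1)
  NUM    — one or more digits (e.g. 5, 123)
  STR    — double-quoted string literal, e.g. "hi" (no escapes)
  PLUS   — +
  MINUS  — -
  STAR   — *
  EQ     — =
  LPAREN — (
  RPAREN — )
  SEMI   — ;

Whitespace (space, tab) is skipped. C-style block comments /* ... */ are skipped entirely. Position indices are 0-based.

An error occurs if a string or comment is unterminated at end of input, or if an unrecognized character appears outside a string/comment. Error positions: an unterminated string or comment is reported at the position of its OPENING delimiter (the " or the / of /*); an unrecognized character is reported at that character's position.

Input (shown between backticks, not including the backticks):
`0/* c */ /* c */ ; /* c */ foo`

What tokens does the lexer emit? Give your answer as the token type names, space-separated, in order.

Answer: NUM SEMI ID

Derivation:
pos=0: emit NUM '0' (now at pos=1)
pos=1: enter COMMENT mode (saw '/*')
exit COMMENT mode (now at pos=8)
pos=9: enter COMMENT mode (saw '/*')
exit COMMENT mode (now at pos=16)
pos=17: emit SEMI ';'
pos=19: enter COMMENT mode (saw '/*')
exit COMMENT mode (now at pos=26)
pos=27: emit ID 'foo' (now at pos=30)
DONE. 3 tokens: [NUM, SEMI, ID]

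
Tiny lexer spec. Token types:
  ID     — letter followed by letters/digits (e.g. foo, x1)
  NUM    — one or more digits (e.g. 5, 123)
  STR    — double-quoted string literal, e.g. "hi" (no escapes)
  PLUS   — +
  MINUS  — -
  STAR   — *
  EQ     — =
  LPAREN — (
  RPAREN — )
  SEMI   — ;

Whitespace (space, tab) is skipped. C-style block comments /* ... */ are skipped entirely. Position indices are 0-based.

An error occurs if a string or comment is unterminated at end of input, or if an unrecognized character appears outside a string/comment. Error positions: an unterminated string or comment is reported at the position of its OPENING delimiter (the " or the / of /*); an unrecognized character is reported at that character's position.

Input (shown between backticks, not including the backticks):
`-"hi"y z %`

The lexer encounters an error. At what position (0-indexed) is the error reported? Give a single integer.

pos=0: emit MINUS '-'
pos=1: enter STRING mode
pos=1: emit STR "hi" (now at pos=5)
pos=5: emit ID 'y' (now at pos=6)
pos=7: emit ID 'z' (now at pos=8)
pos=9: ERROR — unrecognized char '%'

Answer: 9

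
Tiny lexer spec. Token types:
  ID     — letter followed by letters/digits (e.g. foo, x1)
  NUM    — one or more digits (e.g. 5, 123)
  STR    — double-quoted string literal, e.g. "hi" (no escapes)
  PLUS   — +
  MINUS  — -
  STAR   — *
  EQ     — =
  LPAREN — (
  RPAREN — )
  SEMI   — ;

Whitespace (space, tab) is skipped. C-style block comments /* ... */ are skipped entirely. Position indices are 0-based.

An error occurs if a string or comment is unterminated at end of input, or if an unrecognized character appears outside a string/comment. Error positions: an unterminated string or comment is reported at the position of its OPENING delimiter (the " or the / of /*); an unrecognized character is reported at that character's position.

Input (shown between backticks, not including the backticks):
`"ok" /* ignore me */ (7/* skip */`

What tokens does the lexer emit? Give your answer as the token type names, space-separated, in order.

Answer: STR LPAREN NUM

Derivation:
pos=0: enter STRING mode
pos=0: emit STR "ok" (now at pos=4)
pos=5: enter COMMENT mode (saw '/*')
exit COMMENT mode (now at pos=20)
pos=21: emit LPAREN '('
pos=22: emit NUM '7' (now at pos=23)
pos=23: enter COMMENT mode (saw '/*')
exit COMMENT mode (now at pos=33)
DONE. 3 tokens: [STR, LPAREN, NUM]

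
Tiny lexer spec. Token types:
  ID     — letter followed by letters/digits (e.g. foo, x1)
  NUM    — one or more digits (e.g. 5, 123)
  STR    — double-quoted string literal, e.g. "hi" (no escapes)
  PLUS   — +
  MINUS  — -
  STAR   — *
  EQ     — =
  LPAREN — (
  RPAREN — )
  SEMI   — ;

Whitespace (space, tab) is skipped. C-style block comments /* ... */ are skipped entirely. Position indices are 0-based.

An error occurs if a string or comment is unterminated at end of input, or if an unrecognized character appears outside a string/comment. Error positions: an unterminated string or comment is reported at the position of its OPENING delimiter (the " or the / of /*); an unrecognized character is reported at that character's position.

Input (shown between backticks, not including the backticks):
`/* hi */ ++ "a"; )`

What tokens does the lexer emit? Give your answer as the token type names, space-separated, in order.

Answer: PLUS PLUS STR SEMI RPAREN

Derivation:
pos=0: enter COMMENT mode (saw '/*')
exit COMMENT mode (now at pos=8)
pos=9: emit PLUS '+'
pos=10: emit PLUS '+'
pos=12: enter STRING mode
pos=12: emit STR "a" (now at pos=15)
pos=15: emit SEMI ';'
pos=17: emit RPAREN ')'
DONE. 5 tokens: [PLUS, PLUS, STR, SEMI, RPAREN]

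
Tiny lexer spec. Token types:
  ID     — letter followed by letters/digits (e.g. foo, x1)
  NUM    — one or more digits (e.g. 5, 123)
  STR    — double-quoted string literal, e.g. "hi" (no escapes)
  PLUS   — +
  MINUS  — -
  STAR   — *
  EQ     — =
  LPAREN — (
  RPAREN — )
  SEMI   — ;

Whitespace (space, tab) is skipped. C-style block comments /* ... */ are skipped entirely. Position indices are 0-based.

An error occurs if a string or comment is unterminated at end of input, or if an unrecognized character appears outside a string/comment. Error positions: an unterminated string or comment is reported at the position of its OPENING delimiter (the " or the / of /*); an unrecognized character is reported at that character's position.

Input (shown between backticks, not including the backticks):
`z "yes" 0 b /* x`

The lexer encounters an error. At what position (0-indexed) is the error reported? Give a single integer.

Answer: 12

Derivation:
pos=0: emit ID 'z' (now at pos=1)
pos=2: enter STRING mode
pos=2: emit STR "yes" (now at pos=7)
pos=8: emit NUM '0' (now at pos=9)
pos=10: emit ID 'b' (now at pos=11)
pos=12: enter COMMENT mode (saw '/*')
pos=12: ERROR — unterminated comment (reached EOF)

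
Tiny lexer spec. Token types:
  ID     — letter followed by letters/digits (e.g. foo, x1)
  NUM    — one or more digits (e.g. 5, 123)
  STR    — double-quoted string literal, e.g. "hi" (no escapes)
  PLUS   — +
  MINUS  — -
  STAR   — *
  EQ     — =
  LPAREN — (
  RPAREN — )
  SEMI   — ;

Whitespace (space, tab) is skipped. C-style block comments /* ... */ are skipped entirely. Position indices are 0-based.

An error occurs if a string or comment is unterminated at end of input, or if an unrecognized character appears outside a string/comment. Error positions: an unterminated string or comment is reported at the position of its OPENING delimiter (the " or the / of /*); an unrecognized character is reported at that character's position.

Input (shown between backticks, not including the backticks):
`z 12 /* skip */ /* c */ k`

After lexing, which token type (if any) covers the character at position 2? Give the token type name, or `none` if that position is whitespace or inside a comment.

Answer: NUM

Derivation:
pos=0: emit ID 'z' (now at pos=1)
pos=2: emit NUM '12' (now at pos=4)
pos=5: enter COMMENT mode (saw '/*')
exit COMMENT mode (now at pos=15)
pos=16: enter COMMENT mode (saw '/*')
exit COMMENT mode (now at pos=23)
pos=24: emit ID 'k' (now at pos=25)
DONE. 3 tokens: [ID, NUM, ID]
Position 2: char is '1' -> NUM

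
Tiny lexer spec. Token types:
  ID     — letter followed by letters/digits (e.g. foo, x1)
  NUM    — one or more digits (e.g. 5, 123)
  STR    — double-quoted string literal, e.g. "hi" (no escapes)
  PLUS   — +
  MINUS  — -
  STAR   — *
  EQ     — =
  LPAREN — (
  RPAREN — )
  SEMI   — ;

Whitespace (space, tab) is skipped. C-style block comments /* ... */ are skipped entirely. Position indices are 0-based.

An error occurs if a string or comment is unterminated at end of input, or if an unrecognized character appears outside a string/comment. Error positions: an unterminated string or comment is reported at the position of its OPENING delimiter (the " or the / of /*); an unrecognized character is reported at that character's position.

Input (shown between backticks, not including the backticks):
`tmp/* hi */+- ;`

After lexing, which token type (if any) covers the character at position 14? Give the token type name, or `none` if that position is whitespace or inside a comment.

pos=0: emit ID 'tmp' (now at pos=3)
pos=3: enter COMMENT mode (saw '/*')
exit COMMENT mode (now at pos=11)
pos=11: emit PLUS '+'
pos=12: emit MINUS '-'
pos=14: emit SEMI ';'
DONE. 4 tokens: [ID, PLUS, MINUS, SEMI]
Position 14: char is ';' -> SEMI

Answer: SEMI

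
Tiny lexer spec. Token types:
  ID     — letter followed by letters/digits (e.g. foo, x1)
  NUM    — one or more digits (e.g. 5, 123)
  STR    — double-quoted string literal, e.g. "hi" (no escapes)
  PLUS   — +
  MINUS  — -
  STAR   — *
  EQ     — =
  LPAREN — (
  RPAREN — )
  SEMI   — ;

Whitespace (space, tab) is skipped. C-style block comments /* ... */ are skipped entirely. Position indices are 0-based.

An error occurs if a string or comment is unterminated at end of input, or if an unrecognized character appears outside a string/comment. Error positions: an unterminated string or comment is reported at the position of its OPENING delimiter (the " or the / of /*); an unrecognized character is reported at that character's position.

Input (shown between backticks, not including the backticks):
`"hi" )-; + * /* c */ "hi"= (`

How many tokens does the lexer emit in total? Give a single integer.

pos=0: enter STRING mode
pos=0: emit STR "hi" (now at pos=4)
pos=5: emit RPAREN ')'
pos=6: emit MINUS '-'
pos=7: emit SEMI ';'
pos=9: emit PLUS '+'
pos=11: emit STAR '*'
pos=13: enter COMMENT mode (saw '/*')
exit COMMENT mode (now at pos=20)
pos=21: enter STRING mode
pos=21: emit STR "hi" (now at pos=25)
pos=25: emit EQ '='
pos=27: emit LPAREN '('
DONE. 9 tokens: [STR, RPAREN, MINUS, SEMI, PLUS, STAR, STR, EQ, LPAREN]

Answer: 9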